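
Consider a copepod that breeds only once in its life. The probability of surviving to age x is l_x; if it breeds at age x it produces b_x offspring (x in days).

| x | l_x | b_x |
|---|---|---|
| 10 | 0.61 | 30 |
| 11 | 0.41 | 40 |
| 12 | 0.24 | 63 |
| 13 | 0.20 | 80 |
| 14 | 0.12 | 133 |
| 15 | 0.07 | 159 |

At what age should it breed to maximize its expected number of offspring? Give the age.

Expected offspring if breeding at age x = l_x × b_x:
  age 10: 0.61 × 30 = 18.300
  age 11: 0.41 × 40 = 16.400
  age 12: 0.24 × 63 = 15.120
  age 13: 0.20 × 80 = 16.000
  age 14: 0.12 × 133 = 15.960
  age 15: 0.07 × 159 = 11.130
Maximum at age 10 (18.300).

10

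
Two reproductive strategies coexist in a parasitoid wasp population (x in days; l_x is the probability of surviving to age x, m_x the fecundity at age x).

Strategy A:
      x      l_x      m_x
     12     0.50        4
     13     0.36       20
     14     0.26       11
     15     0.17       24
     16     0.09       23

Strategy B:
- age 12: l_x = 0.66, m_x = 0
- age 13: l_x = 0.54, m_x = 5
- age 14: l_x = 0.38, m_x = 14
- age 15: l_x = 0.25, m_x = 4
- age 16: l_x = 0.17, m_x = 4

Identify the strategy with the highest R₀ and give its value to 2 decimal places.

18.21

Strategy A: R₀ = 0.50×4 + 0.36×20 + 0.26×11 + 0.17×24 + 0.09×23 = 18.2100
Strategy B: R₀ = 0.66×0 + 0.54×5 + 0.38×14 + 0.25×4 + 0.17×4 = 9.7000
Highest R₀: strategy A with 18.2100.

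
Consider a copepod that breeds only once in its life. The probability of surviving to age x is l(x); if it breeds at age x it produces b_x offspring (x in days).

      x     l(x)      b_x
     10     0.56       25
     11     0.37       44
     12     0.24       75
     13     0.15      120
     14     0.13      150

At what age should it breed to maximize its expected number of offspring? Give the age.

14

Expected offspring if breeding at age x = l(x) × b_x:
  age 10: 0.56 × 25 = 14.000
  age 11: 0.37 × 44 = 16.280
  age 12: 0.24 × 75 = 18.000
  age 13: 0.15 × 120 = 18.000
  age 14: 0.13 × 150 = 19.500
Maximum at age 14 (19.500).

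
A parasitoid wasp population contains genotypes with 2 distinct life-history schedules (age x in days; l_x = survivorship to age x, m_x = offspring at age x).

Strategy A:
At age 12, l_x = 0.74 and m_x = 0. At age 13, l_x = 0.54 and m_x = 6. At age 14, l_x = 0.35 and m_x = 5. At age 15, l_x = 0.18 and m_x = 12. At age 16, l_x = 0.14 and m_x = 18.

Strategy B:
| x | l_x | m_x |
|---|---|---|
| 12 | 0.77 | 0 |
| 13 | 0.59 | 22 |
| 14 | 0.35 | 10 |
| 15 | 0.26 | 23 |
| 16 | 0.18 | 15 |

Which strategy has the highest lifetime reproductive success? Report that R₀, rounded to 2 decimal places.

Strategy A: R₀ = 0.74×0 + 0.54×6 + 0.35×5 + 0.18×12 + 0.14×18 = 9.6700
Strategy B: R₀ = 0.77×0 + 0.59×22 + 0.35×10 + 0.26×23 + 0.18×15 = 25.1600
Highest R₀: strategy B with 25.1600.

25.16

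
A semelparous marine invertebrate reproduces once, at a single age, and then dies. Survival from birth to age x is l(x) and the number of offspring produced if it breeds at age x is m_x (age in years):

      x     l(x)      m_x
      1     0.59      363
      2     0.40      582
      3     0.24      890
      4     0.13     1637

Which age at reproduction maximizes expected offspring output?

2

Expected offspring if breeding at age x = l(x) × m_x:
  age 1: 0.59 × 363 = 214.170
  age 2: 0.40 × 582 = 232.800
  age 3: 0.24 × 890 = 213.600
  age 4: 0.13 × 1637 = 212.810
Maximum at age 2 (232.800).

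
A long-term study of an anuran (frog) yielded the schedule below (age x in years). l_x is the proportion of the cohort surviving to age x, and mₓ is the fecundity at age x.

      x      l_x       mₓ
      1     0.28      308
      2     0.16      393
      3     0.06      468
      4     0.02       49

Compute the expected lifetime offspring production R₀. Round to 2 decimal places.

178.18

R₀ = Σ l_x mₓ:
  age 1: 0.28 × 308 = 86.2400
  age 2: 0.16 × 393 = 62.8800
  age 3: 0.06 × 468 = 28.0800
  age 4: 0.02 × 49 = 0.9800
R₀ = 86.2400 + 62.8800 + 28.0800 + 0.9800 = 178.1800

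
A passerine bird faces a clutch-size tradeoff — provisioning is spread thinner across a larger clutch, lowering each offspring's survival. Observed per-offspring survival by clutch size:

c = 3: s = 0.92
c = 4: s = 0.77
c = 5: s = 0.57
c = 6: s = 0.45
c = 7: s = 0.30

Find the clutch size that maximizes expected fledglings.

4

Expected fledglings = c × s(c):
  c=3: 3 × 0.92 = 2.760
  c=4: 4 × 0.77 = 3.080
  c=5: 5 × 0.57 = 2.850
  c=6: 6 × 0.45 = 2.700
  c=7: 7 × 0.30 = 2.100
Maximum at c = 4 (3.080 fledglings).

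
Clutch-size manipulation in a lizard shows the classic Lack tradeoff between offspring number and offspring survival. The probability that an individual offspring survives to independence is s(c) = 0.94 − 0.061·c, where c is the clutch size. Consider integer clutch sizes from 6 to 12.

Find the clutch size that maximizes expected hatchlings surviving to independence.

Expected hatchlings surviving to independence = c × s(c):
  c=6: 6 × 0.574 = 3.444
  c=7: 7 × 0.513 = 3.591
  c=8: 8 × 0.452 = 3.616
  c=9: 9 × 0.391 = 3.519
  c=10: 10 × 0.330 = 3.300
  c=11: 11 × 0.269 = 2.959
  c=12: 12 × 0.208 = 2.496
Maximum at c = 8 (3.616 hatchlings surviving to independence).

8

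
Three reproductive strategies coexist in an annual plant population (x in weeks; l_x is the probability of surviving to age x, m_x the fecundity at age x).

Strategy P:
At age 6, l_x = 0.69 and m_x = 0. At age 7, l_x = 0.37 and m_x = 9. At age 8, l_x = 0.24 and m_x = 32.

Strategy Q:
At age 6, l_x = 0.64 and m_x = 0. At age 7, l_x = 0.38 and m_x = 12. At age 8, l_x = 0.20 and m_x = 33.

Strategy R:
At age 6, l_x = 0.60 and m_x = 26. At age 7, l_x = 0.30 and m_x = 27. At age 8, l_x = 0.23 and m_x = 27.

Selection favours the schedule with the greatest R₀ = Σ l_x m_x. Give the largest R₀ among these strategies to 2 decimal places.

Strategy P: R₀ = 0.69×0 + 0.37×9 + 0.24×32 = 11.0100
Strategy Q: R₀ = 0.64×0 + 0.38×12 + 0.20×33 = 11.1600
Strategy R: R₀ = 0.60×26 + 0.30×27 + 0.23×27 = 29.9100
Highest R₀: strategy R with 29.9100.

29.91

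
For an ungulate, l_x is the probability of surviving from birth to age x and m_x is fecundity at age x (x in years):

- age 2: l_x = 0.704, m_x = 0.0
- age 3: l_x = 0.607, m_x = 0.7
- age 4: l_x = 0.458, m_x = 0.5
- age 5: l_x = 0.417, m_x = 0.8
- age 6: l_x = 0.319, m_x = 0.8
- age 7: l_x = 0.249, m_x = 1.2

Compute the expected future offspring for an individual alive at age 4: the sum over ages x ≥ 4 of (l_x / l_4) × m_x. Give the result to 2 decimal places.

l_4 = 0.458. Conditional survival from age 4 to x is l_x / l_4.
  x=4: (0.458/0.458) × 0.5 = 0.5000
  x=5: (0.417/0.458) × 0.8 = 0.7284
  x=6: (0.319/0.458) × 0.8 = 0.5572
  x=7: (0.249/0.458) × 1.2 = 0.6524
Sum = 0.5000 + 0.7284 + 0.5572 + 0.6524 = 2.4380

2.44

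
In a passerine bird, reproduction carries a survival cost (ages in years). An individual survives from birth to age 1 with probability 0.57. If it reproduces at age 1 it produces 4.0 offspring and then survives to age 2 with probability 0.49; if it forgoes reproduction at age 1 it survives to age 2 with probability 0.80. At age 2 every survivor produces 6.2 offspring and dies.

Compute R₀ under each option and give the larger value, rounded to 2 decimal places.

breed at age 1: R₀ = 0.57 × (4.0 + 0.49 × 6.2) = 0.57 × 7.0380 = 4.0117
delay to age 2: R₀ = 0.57 × (0.80 × 6.2) = 0.57 × 4.9600 = 2.8272
Higher: breed at age 1 (4.0117).

4.01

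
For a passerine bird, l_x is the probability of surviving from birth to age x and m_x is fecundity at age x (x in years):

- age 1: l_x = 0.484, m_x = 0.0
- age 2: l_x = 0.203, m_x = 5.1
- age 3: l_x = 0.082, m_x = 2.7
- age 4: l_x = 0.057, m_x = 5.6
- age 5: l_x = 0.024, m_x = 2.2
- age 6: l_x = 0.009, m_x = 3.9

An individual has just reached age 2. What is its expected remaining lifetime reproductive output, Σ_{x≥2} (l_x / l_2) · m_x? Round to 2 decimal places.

l_2 = 0.203. Conditional survival from age 2 to x is l_x / l_2.
  x=2: (0.203/0.203) × 5.1 = 5.1000
  x=3: (0.082/0.203) × 2.7 = 1.0906
  x=4: (0.057/0.203) × 5.6 = 1.5724
  x=5: (0.024/0.203) × 2.2 = 0.2601
  x=6: (0.009/0.203) × 3.9 = 0.1729
Sum = 5.1000 + 1.0906 + 1.5724 + 0.2601 + 0.1729 = 8.1961

8.20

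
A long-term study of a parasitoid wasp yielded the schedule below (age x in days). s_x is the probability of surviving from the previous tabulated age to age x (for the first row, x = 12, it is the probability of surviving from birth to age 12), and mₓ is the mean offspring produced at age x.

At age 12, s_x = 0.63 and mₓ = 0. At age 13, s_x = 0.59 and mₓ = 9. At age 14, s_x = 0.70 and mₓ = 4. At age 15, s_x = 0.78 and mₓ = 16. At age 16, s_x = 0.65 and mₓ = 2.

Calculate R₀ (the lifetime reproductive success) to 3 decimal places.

Survivorship from birth: l_x = s_12·s_13·…·s_x.
  l_12 = 0.63000
  l_13 = 0.37170
  l_14 = 0.26019
  l_15 = 0.20295
  l_16 = 0.13192
R₀ = Σ l_x mₓ:
  age 12: 0.63000 × 0 = 0.0000
  age 13: 0.37170 × 9 = 3.3453
  age 14: 0.26019 × 4 = 1.0408
  age 15: 0.20295 × 16 = 3.2472
  age 16: 0.13192 × 2 = 0.2638
R₀ = 0.0000 + 3.3453 + 1.0408 + 3.2472 + 0.2638 = 7.8971

7.897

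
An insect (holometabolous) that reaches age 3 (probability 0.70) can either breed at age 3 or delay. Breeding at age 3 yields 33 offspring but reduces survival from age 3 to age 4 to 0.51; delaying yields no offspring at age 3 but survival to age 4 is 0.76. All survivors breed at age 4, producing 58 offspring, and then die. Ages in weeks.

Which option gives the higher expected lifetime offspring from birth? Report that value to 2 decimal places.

43.81

breed at age 3: R₀ = 0.70 × (33 + 0.51 × 58) = 0.70 × 62.5800 = 43.8060
delay to age 4: R₀ = 0.70 × (0.76 × 58) = 0.70 × 44.0800 = 30.8560
Higher: breed at age 3 (43.8060).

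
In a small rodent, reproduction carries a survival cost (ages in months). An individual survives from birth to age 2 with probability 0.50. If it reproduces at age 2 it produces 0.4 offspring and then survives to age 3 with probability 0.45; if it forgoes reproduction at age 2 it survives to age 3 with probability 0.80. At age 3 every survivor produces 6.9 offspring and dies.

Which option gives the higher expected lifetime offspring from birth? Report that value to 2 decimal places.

2.76

breed at age 2: R₀ = 0.50 × (0.4 + 0.45 × 6.9) = 0.50 × 3.5050 = 1.7525
delay to age 3: R₀ = 0.50 × (0.80 × 6.9) = 0.50 × 5.5200 = 2.7600
Higher: delay to age 3 (2.7600).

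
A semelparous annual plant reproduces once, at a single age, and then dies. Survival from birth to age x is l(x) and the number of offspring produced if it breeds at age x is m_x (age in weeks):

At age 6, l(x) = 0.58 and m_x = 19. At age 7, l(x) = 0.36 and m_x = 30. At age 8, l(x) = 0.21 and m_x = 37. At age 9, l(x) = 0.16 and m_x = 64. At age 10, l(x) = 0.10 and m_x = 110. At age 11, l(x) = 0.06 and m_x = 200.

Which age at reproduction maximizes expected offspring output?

Expected offspring if breeding at age x = l(x) × m_x:
  age 6: 0.58 × 19 = 11.020
  age 7: 0.36 × 30 = 10.800
  age 8: 0.21 × 37 = 7.770
  age 9: 0.16 × 64 = 10.240
  age 10: 0.10 × 110 = 11.000
  age 11: 0.06 × 200 = 12.000
Maximum at age 11 (12.000).

11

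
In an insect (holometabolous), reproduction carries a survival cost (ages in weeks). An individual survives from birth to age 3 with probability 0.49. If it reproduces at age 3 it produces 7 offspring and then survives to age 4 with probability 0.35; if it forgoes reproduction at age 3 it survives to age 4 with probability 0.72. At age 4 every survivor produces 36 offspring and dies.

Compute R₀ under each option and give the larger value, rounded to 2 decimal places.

12.70

breed at age 3: R₀ = 0.49 × (7 + 0.35 × 36) = 0.49 × 19.6000 = 9.6040
delay to age 4: R₀ = 0.49 × (0.72 × 36) = 0.49 × 25.9200 = 12.7008
Higher: delay to age 4 (12.7008).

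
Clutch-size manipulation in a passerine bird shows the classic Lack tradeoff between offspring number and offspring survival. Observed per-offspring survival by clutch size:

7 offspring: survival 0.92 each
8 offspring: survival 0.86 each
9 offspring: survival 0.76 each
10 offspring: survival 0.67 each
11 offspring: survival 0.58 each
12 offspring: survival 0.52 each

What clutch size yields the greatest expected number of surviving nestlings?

Expected surviving nestlings = c × s(c):
  c=7: 7 × 0.92 = 6.440
  c=8: 8 × 0.86 = 6.880
  c=9: 9 × 0.76 = 6.840
  c=10: 10 × 0.67 = 6.700
  c=11: 11 × 0.58 = 6.380
  c=12: 12 × 0.52 = 6.240
Maximum at c = 8 (6.880 surviving nestlings).

8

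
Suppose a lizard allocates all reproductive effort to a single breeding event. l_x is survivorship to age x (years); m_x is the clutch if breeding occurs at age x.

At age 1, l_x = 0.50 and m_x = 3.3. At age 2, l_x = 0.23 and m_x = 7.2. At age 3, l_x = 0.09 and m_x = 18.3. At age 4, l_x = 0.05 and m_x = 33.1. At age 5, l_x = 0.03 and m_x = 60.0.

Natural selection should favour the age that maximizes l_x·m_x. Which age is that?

Expected offspring if breeding at age x = l_x × m_x:
  age 1: 0.50 × 3.3 = 1.650
  age 2: 0.23 × 7.2 = 1.656
  age 3: 0.09 × 18.3 = 1.647
  age 4: 0.05 × 33.1 = 1.655
  age 5: 0.03 × 60.0 = 1.800
Maximum at age 5 (1.800).

5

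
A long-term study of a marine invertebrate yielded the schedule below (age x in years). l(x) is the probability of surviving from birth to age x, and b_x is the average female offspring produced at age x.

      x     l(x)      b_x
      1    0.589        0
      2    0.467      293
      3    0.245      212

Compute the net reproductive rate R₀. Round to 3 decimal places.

R₀ = Σ l(x) b_x:
  age 1: 0.589 × 0 = 0.0000
  age 2: 0.467 × 293 = 136.8310
  age 3: 0.245 × 212 = 51.9400
R₀ = 0.0000 + 136.8310 + 51.9400 = 188.7710

188.771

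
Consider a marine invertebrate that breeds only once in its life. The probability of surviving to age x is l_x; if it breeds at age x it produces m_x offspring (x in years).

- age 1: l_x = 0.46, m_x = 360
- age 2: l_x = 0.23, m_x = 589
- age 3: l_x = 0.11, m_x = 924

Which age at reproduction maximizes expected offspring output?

Expected offspring if breeding at age x = l_x × m_x:
  age 1: 0.46 × 360 = 165.600
  age 2: 0.23 × 589 = 135.470
  age 3: 0.11 × 924 = 101.640
Maximum at age 1 (165.600).

1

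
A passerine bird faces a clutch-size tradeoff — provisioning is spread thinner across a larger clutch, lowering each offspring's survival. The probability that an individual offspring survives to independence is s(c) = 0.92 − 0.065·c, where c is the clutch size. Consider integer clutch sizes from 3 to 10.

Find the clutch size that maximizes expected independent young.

Expected independent young = c × s(c):
  c=3: 3 × 0.725 = 2.175
  c=4: 4 × 0.660 = 2.640
  c=5: 5 × 0.595 = 2.975
  c=6: 6 × 0.530 = 3.180
  c=7: 7 × 0.465 = 3.255
  c=8: 8 × 0.400 = 3.200
  c=9: 9 × 0.335 = 3.015
  c=10: 10 × 0.270 = 2.700
Maximum at c = 7 (3.255 independent young).

7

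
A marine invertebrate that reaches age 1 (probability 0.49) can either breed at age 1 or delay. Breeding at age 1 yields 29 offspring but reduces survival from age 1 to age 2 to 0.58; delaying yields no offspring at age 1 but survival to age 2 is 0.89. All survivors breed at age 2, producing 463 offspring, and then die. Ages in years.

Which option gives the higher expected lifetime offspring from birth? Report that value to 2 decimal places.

201.91

breed at age 1: R₀ = 0.49 × (29 + 0.58 × 463) = 0.49 × 297.5400 = 145.7946
delay to age 2: R₀ = 0.49 × (0.89 × 463) = 0.49 × 412.0700 = 201.9143
Higher: delay to age 2 (201.9143).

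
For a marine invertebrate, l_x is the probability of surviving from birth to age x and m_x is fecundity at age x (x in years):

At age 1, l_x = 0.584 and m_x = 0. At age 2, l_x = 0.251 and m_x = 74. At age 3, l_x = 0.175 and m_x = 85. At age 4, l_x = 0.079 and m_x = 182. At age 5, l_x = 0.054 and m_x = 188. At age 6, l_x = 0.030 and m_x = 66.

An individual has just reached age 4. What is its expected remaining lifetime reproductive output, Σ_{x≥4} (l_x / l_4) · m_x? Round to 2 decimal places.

l_4 = 0.079. Conditional survival from age 4 to x is l_x / l_4.
  x=4: (0.079/0.079) × 182 = 182.0000
  x=5: (0.054/0.079) × 188 = 128.5063
  x=6: (0.030/0.079) × 66 = 25.0633
Sum = 182.0000 + 128.5063 + 25.0633 = 335.5696

335.57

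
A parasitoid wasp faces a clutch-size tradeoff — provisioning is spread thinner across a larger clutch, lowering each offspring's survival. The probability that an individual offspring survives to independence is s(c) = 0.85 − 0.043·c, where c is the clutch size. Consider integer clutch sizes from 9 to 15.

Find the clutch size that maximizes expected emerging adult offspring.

10

Expected emerging adult offspring = c × s(c):
  c=9: 9 × 0.463 = 4.167
  c=10: 10 × 0.420 = 4.200
  c=11: 11 × 0.377 = 4.147
  c=12: 12 × 0.334 = 4.008
  c=13: 13 × 0.291 = 3.783
  c=14: 14 × 0.248 = 3.472
  c=15: 15 × 0.205 = 3.075
Maximum at c = 10 (4.200 emerging adult offspring).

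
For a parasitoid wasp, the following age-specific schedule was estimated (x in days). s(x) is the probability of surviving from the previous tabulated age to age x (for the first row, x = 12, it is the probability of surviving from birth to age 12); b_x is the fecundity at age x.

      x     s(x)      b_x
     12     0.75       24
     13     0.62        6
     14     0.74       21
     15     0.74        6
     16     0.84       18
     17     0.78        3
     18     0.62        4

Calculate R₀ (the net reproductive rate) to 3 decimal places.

34.308

Survivorship from birth: l_x = s_12·s_13·…·s_x.
  l_12 = 0.75000
  l_13 = 0.46500
  l_14 = 0.34410
  l_15 = 0.25463
  l_16 = 0.21389
  l_17 = 0.16684
  l_18 = 0.10344
R₀ = Σ l_x b_x:
  age 12: 0.75000 × 24 = 18.0000
  age 13: 0.46500 × 6 = 2.7900
  age 14: 0.34410 × 21 = 7.2261
  age 15: 0.25463 × 6 = 1.5278
  age 16: 0.21389 × 18 = 3.8500
  age 17: 0.16684 × 3 = 0.5005
  age 18: 0.10344 × 4 = 0.4138
R₀ = 18.0000 + 2.7900 + 7.2261 + 1.5278 + 3.8500 + 0.5005 + 0.4138 = 34.3082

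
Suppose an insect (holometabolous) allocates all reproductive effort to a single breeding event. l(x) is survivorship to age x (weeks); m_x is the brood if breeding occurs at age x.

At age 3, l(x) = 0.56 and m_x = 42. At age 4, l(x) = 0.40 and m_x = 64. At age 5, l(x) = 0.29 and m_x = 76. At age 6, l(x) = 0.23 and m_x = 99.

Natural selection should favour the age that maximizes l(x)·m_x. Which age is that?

Expected offspring if breeding at age x = l(x) × m_x:
  age 3: 0.56 × 42 = 23.520
  age 4: 0.40 × 64 = 25.600
  age 5: 0.29 × 76 = 22.040
  age 6: 0.23 × 99 = 22.770
Maximum at age 4 (25.600).

4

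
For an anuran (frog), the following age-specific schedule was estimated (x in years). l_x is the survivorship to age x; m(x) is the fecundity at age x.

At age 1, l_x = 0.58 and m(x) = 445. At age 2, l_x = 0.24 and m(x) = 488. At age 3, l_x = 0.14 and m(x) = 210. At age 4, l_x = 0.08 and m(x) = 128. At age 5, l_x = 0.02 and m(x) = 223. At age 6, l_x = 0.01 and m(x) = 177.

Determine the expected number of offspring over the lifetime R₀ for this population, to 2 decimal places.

421.09

R₀ = Σ l_x m(x):
  age 1: 0.58 × 445 = 258.1000
  age 2: 0.24 × 488 = 117.1200
  age 3: 0.14 × 210 = 29.4000
  age 4: 0.08 × 128 = 10.2400
  age 5: 0.02 × 223 = 4.4600
  age 6: 0.01 × 177 = 1.7700
R₀ = 258.1000 + 117.1200 + 29.4000 + 10.2400 + 4.4600 + 1.7700 = 421.0900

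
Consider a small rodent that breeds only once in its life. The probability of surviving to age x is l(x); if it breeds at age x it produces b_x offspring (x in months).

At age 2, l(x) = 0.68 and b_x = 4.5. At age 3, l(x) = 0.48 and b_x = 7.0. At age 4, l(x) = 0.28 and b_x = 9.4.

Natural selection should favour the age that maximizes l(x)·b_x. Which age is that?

Expected offspring if breeding at age x = l(x) × b_x:
  age 2: 0.68 × 4.5 = 3.060
  age 3: 0.48 × 7.0 = 3.360
  age 4: 0.28 × 9.4 = 2.632
Maximum at age 3 (3.360).

3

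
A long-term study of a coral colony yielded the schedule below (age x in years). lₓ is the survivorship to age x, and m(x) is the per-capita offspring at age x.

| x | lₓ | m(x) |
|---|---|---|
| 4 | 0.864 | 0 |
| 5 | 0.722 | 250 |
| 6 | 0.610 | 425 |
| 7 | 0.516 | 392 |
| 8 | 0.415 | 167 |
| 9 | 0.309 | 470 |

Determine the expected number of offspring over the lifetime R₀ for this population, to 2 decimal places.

R₀ = Σ lₓ m(x):
  age 4: 0.864 × 0 = 0.0000
  age 5: 0.722 × 250 = 180.5000
  age 6: 0.610 × 425 = 259.2500
  age 7: 0.516 × 392 = 202.2720
  age 8: 0.415 × 167 = 69.3050
  age 9: 0.309 × 470 = 145.2300
R₀ = 0.0000 + 180.5000 + 259.2500 + 202.2720 + 69.3050 + 145.2300 = 856.5570

856.56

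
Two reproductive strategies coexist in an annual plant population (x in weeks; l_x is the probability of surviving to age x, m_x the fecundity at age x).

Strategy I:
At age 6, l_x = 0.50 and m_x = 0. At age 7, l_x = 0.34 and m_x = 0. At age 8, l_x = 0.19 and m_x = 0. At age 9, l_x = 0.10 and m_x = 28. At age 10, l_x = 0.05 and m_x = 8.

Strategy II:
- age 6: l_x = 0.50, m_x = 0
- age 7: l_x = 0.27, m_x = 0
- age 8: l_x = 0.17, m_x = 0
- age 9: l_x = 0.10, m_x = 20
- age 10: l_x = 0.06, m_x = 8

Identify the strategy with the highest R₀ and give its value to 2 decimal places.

3.20

Strategy I: R₀ = 0.50×0 + 0.34×0 + 0.19×0 + 0.10×28 + 0.05×8 = 3.2000
Strategy II: R₀ = 0.50×0 + 0.27×0 + 0.17×0 + 0.10×20 + 0.06×8 = 2.4800
Highest R₀: strategy I with 3.2000.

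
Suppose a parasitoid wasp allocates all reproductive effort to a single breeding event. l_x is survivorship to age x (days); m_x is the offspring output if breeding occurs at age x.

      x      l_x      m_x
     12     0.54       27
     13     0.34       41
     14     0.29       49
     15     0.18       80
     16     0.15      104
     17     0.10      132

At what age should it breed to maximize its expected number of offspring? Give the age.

Expected offspring if breeding at age x = l_x × m_x:
  age 12: 0.54 × 27 = 14.580
  age 13: 0.34 × 41 = 13.940
  age 14: 0.29 × 49 = 14.210
  age 15: 0.18 × 80 = 14.400
  age 16: 0.15 × 104 = 15.600
  age 17: 0.10 × 132 = 13.200
Maximum at age 16 (15.600).

16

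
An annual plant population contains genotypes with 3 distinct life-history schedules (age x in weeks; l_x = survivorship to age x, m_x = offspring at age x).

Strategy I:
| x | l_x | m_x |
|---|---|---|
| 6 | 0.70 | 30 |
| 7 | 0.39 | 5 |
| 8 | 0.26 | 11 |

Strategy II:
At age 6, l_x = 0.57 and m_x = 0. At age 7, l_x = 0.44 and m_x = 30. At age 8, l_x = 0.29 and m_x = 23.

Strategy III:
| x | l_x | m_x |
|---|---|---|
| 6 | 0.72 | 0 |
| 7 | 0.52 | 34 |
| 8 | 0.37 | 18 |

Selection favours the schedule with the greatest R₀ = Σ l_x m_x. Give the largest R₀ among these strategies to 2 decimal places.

25.81

Strategy I: R₀ = 0.70×30 + 0.39×5 + 0.26×11 = 25.8100
Strategy II: R₀ = 0.57×0 + 0.44×30 + 0.29×23 = 19.8700
Strategy III: R₀ = 0.72×0 + 0.52×34 + 0.37×18 = 24.3400
Highest R₀: strategy I with 25.8100.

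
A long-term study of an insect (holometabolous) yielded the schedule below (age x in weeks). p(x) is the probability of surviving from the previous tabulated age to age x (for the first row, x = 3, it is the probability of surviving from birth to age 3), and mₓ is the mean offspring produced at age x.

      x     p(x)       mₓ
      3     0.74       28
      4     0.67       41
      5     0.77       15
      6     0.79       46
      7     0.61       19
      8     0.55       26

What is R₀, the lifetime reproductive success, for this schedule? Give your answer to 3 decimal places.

Survivorship from birth: l_x = p_3·p_4·…·p_x.
  l_3 = 0.74000
  l_4 = 0.49580
  l_5 = 0.38177
  l_6 = 0.30160
  l_7 = 0.18397
  l_8 = 0.10119
R₀ = Σ l_x mₓ:
  age 3: 0.74000 × 28 = 20.7200
  age 4: 0.49580 × 41 = 20.3278
  age 5: 0.38177 × 15 = 5.7265
  age 6: 0.30160 × 46 = 13.8736
  age 7: 0.18397 × 19 = 3.4954
  age 8: 0.10119 × 26 = 2.6309
R₀ = 20.7200 + 20.3278 + 5.7265 + 13.8736 + 3.4954 + 2.6309 = 66.7743

66.774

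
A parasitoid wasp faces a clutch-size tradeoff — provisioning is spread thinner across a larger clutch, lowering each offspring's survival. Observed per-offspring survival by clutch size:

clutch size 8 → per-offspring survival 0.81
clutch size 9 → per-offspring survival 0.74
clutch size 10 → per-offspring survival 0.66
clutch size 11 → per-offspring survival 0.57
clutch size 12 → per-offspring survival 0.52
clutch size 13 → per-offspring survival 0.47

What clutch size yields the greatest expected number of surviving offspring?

9

Expected surviving offspring = c × s(c):
  c=8: 8 × 0.81 = 6.480
  c=9: 9 × 0.74 = 6.660
  c=10: 10 × 0.66 = 6.600
  c=11: 11 × 0.57 = 6.270
  c=12: 12 × 0.52 = 6.240
  c=13: 13 × 0.47 = 6.110
Maximum at c = 9 (6.660 surviving offspring).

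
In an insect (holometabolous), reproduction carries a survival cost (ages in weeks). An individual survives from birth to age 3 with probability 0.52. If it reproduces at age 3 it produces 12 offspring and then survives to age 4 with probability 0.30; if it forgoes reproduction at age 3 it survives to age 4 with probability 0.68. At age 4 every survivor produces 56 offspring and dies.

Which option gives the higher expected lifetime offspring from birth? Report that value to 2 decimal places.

breed at age 3: R₀ = 0.52 × (12 + 0.30 × 56) = 0.52 × 28.8000 = 14.9760
delay to age 4: R₀ = 0.52 × (0.68 × 56) = 0.52 × 38.0800 = 19.8016
Higher: delay to age 4 (19.8016).

19.80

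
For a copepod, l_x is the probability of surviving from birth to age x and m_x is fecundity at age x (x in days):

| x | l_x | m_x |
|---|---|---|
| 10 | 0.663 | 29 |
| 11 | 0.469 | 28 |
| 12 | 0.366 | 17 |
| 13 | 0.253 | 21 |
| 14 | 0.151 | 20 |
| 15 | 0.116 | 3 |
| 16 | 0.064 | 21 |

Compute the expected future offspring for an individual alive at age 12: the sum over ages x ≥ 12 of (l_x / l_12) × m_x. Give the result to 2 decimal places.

l_12 = 0.366. Conditional survival from age 12 to x is l_x / l_12.
  x=12: (0.366/0.366) × 17 = 17.0000
  x=13: (0.253/0.366) × 21 = 14.5164
  x=14: (0.151/0.366) × 20 = 8.2514
  x=15: (0.116/0.366) × 3 = 0.9508
  x=16: (0.064/0.366) × 21 = 3.6721
Sum = 17.0000 + 14.5164 + 8.2514 + 0.9508 + 3.6721 = 44.3907

44.39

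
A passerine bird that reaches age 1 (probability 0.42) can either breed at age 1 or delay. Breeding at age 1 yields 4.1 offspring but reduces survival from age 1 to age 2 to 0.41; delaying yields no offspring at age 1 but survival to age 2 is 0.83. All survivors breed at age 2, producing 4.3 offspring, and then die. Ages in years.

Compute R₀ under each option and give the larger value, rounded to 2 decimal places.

2.46

breed at age 1: R₀ = 0.42 × (4.1 + 0.41 × 4.3) = 0.42 × 5.8630 = 2.4625
delay to age 2: R₀ = 0.42 × (0.83 × 4.3) = 0.42 × 3.5690 = 1.4990
Higher: breed at age 1 (2.4625).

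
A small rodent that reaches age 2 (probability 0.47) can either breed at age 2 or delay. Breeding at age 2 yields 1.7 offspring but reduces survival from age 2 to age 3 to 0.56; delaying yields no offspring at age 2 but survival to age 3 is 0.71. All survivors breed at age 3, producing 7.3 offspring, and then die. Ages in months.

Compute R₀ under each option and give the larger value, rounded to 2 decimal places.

breed at age 2: R₀ = 0.47 × (1.7 + 0.56 × 7.3) = 0.47 × 5.7880 = 2.7204
delay to age 3: R₀ = 0.47 × (0.71 × 7.3) = 0.47 × 5.1830 = 2.4360
Higher: breed at age 2 (2.7204).

2.72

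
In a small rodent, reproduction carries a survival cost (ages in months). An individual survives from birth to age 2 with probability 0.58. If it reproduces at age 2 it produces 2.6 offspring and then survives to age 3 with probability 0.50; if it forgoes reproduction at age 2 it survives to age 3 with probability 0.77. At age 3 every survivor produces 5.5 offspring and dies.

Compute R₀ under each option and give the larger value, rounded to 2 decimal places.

3.10

breed at age 2: R₀ = 0.58 × (2.6 + 0.50 × 5.5) = 0.58 × 5.3500 = 3.1030
delay to age 3: R₀ = 0.58 × (0.77 × 5.5) = 0.58 × 4.2350 = 2.4563
Higher: breed at age 2 (3.1030).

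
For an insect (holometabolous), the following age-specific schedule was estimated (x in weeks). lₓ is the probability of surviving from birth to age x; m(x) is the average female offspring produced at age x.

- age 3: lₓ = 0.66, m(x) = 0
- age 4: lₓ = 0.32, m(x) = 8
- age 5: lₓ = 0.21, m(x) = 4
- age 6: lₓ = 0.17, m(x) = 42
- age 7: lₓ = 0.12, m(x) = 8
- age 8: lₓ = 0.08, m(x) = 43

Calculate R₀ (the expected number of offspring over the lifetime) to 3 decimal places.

R₀ = Σ lₓ m(x):
  age 3: 0.66 × 0 = 0.0000
  age 4: 0.32 × 8 = 2.5600
  age 5: 0.21 × 4 = 0.8400
  age 6: 0.17 × 42 = 7.1400
  age 7: 0.12 × 8 = 0.9600
  age 8: 0.08 × 43 = 3.4400
R₀ = 0.0000 + 2.5600 + 0.8400 + 7.1400 + 0.9600 + 3.4400 = 14.9400

14.940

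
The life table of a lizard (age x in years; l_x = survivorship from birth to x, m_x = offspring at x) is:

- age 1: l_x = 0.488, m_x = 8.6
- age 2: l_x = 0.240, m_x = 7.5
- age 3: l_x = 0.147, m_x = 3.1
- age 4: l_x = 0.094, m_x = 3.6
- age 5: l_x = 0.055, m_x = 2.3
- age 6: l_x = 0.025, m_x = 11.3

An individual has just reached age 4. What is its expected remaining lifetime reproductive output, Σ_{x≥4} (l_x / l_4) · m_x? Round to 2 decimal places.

7.95

l_4 = 0.094. Conditional survival from age 4 to x is l_x / l_4.
  x=4: (0.094/0.094) × 3.6 = 3.6000
  x=5: (0.055/0.094) × 2.3 = 1.3457
  x=6: (0.025/0.094) × 11.3 = 3.0053
Sum = 3.6000 + 1.3457 + 3.0053 = 7.9511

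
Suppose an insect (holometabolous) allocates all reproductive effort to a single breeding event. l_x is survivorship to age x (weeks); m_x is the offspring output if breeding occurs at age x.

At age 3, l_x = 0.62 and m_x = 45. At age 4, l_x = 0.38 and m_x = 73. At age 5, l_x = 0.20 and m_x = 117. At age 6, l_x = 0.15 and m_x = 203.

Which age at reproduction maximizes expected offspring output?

Expected offspring if breeding at age x = l_x × m_x:
  age 3: 0.62 × 45 = 27.900
  age 4: 0.38 × 73 = 27.740
  age 5: 0.20 × 117 = 23.400
  age 6: 0.15 × 203 = 30.450
Maximum at age 6 (30.450).

6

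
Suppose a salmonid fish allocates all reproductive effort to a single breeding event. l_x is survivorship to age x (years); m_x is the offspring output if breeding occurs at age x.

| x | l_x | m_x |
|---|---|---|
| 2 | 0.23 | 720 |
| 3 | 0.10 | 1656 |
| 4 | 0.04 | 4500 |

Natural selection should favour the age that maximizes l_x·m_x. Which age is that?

Expected offspring if breeding at age x = l_x × m_x:
  age 2: 0.23 × 720 = 165.600
  age 3: 0.10 × 1656 = 165.600
  age 4: 0.04 × 4500 = 180.000
Maximum at age 4 (180.000).

4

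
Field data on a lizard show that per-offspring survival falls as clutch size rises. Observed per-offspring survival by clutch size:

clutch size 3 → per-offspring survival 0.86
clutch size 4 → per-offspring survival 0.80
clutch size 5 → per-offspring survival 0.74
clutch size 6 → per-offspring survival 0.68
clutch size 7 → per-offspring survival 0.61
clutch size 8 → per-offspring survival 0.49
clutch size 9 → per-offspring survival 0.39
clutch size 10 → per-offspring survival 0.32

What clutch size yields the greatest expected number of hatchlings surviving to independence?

7

Expected hatchlings surviving to independence = c × s(c):
  c=3: 3 × 0.86 = 2.580
  c=4: 4 × 0.80 = 3.200
  c=5: 5 × 0.74 = 3.700
  c=6: 6 × 0.68 = 4.080
  c=7: 7 × 0.61 = 4.270
  c=8: 8 × 0.49 = 3.920
  c=9: 9 × 0.39 = 3.510
  c=10: 10 × 0.32 = 3.200
Maximum at c = 7 (4.270 hatchlings surviving to independence).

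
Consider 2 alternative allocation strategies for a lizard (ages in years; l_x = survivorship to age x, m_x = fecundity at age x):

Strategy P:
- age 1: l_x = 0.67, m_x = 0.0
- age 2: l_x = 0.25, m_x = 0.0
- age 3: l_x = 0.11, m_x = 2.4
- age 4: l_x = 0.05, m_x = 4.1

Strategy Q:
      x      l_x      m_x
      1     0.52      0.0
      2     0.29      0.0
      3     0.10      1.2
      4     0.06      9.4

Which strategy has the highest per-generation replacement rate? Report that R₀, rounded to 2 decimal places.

Strategy P: R₀ = 0.67×0.0 + 0.25×0.0 + 0.11×2.4 + 0.05×4.1 = 0.4690
Strategy Q: R₀ = 0.52×0.0 + 0.29×0.0 + 0.10×1.2 + 0.06×9.4 = 0.6840
Highest R₀: strategy Q with 0.6840.

0.68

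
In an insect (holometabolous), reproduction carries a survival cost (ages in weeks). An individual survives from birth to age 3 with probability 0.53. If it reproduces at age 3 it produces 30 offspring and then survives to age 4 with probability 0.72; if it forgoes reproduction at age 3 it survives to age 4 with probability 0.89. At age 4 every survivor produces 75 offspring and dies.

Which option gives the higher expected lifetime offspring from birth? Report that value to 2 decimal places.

breed at age 3: R₀ = 0.53 × (30 + 0.72 × 75) = 0.53 × 84.0000 = 44.5200
delay to age 4: R₀ = 0.53 × (0.89 × 75) = 0.53 × 66.7500 = 35.3775
Higher: breed at age 3 (44.5200).

44.52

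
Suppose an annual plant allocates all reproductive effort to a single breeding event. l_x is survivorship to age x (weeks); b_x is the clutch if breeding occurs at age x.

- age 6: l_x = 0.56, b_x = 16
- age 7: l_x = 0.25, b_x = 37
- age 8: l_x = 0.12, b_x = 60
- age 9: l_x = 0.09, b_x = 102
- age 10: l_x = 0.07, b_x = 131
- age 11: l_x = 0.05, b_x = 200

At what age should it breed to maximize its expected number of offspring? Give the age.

11

Expected offspring if breeding at age x = l_x × b_x:
  age 6: 0.56 × 16 = 8.960
  age 7: 0.25 × 37 = 9.250
  age 8: 0.12 × 60 = 7.200
  age 9: 0.09 × 102 = 9.180
  age 10: 0.07 × 131 = 9.170
  age 11: 0.05 × 200 = 10.000
Maximum at age 11 (10.000).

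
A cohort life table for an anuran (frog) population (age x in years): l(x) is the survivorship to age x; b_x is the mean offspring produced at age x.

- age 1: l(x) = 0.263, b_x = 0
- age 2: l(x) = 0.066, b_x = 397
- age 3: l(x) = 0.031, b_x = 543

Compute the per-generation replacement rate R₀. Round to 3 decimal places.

R₀ = Σ l(x) b_x:
  age 1: 0.263 × 0 = 0.0000
  age 2: 0.066 × 397 = 26.2020
  age 3: 0.031 × 543 = 16.8330
R₀ = 0.0000 + 26.2020 + 16.8330 = 43.0350

43.035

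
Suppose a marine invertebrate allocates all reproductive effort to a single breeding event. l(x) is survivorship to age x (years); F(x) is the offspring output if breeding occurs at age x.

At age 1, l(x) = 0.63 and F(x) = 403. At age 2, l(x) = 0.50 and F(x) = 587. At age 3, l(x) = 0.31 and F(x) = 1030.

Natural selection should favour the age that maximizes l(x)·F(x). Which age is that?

3

Expected offspring if breeding at age x = l(x) × F(x):
  age 1: 0.63 × 403 = 253.890
  age 2: 0.50 × 587 = 293.500
  age 3: 0.31 × 1030 = 319.300
Maximum at age 3 (319.300).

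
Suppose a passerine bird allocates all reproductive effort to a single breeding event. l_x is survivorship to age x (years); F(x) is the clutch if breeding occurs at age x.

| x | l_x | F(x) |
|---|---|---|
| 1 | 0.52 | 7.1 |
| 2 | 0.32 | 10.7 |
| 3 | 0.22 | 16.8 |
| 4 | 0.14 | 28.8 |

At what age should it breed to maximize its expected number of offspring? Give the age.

4

Expected offspring if breeding at age x = l_x × F(x):
  age 1: 0.52 × 7.1 = 3.692
  age 2: 0.32 × 10.7 = 3.424
  age 3: 0.22 × 16.8 = 3.696
  age 4: 0.14 × 28.8 = 4.032
Maximum at age 4 (4.032).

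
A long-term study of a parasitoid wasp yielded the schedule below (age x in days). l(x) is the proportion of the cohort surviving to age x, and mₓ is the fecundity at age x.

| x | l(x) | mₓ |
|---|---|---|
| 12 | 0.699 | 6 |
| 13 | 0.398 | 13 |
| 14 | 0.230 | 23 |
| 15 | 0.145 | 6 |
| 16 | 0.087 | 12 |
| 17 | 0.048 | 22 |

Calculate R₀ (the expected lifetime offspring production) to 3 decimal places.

17.628

R₀ = Σ l(x) mₓ:
  age 12: 0.699 × 6 = 4.1940
  age 13: 0.398 × 13 = 5.1740
  age 14: 0.230 × 23 = 5.2900
  age 15: 0.145 × 6 = 0.8700
  age 16: 0.087 × 12 = 1.0440
  age 17: 0.048 × 22 = 1.0560
R₀ = 4.1940 + 5.1740 + 5.2900 + 0.8700 + 1.0440 + 1.0560 = 17.6280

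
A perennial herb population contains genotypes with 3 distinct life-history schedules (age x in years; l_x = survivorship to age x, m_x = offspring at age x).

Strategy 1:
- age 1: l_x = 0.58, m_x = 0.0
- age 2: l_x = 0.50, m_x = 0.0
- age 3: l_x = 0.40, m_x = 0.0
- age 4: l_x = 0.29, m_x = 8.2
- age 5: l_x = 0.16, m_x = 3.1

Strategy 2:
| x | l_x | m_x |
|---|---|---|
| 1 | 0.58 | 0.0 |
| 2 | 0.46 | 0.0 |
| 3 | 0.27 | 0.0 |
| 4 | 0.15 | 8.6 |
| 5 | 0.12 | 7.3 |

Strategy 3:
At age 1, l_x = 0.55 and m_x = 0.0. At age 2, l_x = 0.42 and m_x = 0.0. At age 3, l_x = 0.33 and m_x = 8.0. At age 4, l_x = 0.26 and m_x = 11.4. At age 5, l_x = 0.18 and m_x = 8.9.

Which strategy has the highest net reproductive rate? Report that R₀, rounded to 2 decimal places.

7.21

Strategy 1: R₀ = 0.58×0.0 + 0.50×0.0 + 0.40×0.0 + 0.29×8.2 + 0.16×3.1 = 2.8740
Strategy 2: R₀ = 0.58×0.0 + 0.46×0.0 + 0.27×0.0 + 0.15×8.6 + 0.12×7.3 = 2.1660
Strategy 3: R₀ = 0.55×0.0 + 0.42×0.0 + 0.33×8.0 + 0.26×11.4 + 0.18×8.9 = 7.2060
Highest R₀: strategy 3 with 7.2060.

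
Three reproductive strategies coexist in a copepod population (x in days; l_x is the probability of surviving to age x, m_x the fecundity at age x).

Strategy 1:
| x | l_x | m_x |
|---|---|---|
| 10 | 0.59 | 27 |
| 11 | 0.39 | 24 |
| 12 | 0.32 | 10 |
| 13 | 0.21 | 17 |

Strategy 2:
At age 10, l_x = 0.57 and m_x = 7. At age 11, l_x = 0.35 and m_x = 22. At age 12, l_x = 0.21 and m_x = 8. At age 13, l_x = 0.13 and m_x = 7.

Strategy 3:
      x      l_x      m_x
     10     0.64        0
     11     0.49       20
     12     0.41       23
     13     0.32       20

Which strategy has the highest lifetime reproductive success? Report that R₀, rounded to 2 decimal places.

32.06

Strategy 1: R₀ = 0.59×27 + 0.39×24 + 0.32×10 + 0.21×17 = 32.0600
Strategy 2: R₀ = 0.57×7 + 0.35×22 + 0.21×8 + 0.13×7 = 14.2800
Strategy 3: R₀ = 0.64×0 + 0.49×20 + 0.41×23 + 0.32×20 = 25.6300
Highest R₀: strategy 1 with 32.0600.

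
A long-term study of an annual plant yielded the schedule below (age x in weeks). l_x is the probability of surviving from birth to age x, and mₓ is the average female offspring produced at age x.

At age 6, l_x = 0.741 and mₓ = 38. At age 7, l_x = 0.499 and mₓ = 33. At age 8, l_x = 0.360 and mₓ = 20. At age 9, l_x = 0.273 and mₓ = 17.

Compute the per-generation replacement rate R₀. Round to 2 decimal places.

56.47

R₀ = Σ l_x mₓ:
  age 6: 0.741 × 38 = 28.1580
  age 7: 0.499 × 33 = 16.4670
  age 8: 0.360 × 20 = 7.2000
  age 9: 0.273 × 17 = 4.6410
R₀ = 28.1580 + 16.4670 + 7.2000 + 4.6410 = 56.4660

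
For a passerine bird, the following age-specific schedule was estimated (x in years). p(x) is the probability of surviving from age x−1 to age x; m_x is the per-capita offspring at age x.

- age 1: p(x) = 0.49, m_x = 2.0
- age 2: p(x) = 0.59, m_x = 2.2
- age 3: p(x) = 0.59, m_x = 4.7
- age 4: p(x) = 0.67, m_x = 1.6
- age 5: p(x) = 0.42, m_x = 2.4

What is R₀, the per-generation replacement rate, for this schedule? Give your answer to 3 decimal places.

2.716

Survivorship from birth: l_x = p_1·p_2·…·p_x.
  l_1 = 0.49000
  l_2 = 0.28910
  l_3 = 0.17057
  l_4 = 0.11428
  l_5 = 0.04800
R₀ = Σ l_x m_x:
  age 1: 0.49000 × 2.0 = 0.9800
  age 2: 0.28910 × 2.2 = 0.6360
  age 3: 0.17057 × 4.7 = 0.8017
  age 4: 0.11428 × 1.6 = 0.1828
  age 5: 0.04800 × 2.4 = 0.1152
R₀ = 0.9800 + 0.6360 + 0.8017 + 0.1828 + 0.1152 = 2.7157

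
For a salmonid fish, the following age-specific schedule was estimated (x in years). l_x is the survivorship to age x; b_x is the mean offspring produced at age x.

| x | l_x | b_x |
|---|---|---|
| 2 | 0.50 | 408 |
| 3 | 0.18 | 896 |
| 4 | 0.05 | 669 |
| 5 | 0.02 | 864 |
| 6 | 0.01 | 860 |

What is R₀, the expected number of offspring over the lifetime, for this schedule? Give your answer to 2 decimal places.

424.61

R₀ = Σ l_x b_x:
  age 2: 0.50 × 408 = 204.0000
  age 3: 0.18 × 896 = 161.2800
  age 4: 0.05 × 669 = 33.4500
  age 5: 0.02 × 864 = 17.2800
  age 6: 0.01 × 860 = 8.6000
R₀ = 204.0000 + 161.2800 + 33.4500 + 17.2800 + 8.6000 = 424.6100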